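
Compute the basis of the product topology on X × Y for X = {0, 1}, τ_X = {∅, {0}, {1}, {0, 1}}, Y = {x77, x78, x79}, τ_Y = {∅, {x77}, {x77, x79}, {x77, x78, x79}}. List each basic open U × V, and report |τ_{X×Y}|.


Basis B = {∅ × ∅, {0} × {x77}, {1} × {x77}, {0} × {x77, x79}, {0, 1} × {x77}, {1} × {x77, x79}, {0} × {x77, x78, x79}, {1} × {x77, x78, x79}, {0, 1} × {x77, x79}, {0, 1} × {x77, x78, x79}}; |τ_{X×Y}| = 16.

Enumerate products U × V with U ∈ τ_X, V ∈ τ_Y (deduplicated):
  ∅ × ∅ = {} (∅)
  {0} × {x77} = {(0,x77)}
  {1} × {x77} = {(1,x77)}
  {0} × {x77, x79} = {(0,x77), (0,x79)}
  {0, 1} × {x77} = {(0,x77), (1,x77)}
  {1} × {x77, x79} = {(1,x77), (1,x79)}
  {0} × {x77, x78, x79} = {(0,x77), (0,x78), (0,x79)}
  {1} × {x77, x78, x79} = {(1,x77), (1,x78), (1,x79)}
  {0, 1} × {x77, x79} = {(0,x77), (0,x79), (1,x77), (1,x79)}
  {0, 1} × {x77, x78, x79} = {(0,x77), (0,x78), (0,x79), (1,x77), (1,x78), (1,x79)}
These 10 distinct sets form the basis B.
Close under arbitrary unions to get τ_{X×Y}; counting gives |τ_{X×Y}| = 16.


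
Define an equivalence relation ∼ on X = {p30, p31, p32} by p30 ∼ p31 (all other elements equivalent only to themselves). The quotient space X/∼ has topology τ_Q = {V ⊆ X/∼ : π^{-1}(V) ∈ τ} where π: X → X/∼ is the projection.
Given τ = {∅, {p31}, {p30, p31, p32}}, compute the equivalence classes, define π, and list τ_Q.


X/∼ = {[p30=p31], [p32]}; |τ_Q| = 2.

Equivalence classes: [p30=p31], [p32].
Quotient map π: X → X/∼ sends p30 ↦ [p30=p31], p31 ↦ [p30=p31], p32 ↦ [p32].
For each subset V ⊆ X/∼, compute π^{-1}(V) ⊆ X and check whether π^{-1}(V) ∈ τ. V is open in τ_Q iff π^{-1}(V) ∈ τ.
  V = {}: π^{-1}(V) = ∅ ∈ τ ✓.
  V = {[p30=p31]}: π^{-1}(V) = {p30, p31} ∉ τ ✗.
  V = {[p32]}: π^{-1}(V) = {p32} ∉ τ ✗.
  V = {[p30=p31], [p32]}: π^{-1}(V) = {p30, p31, p32} ∈ τ ✓.
Open sets in the quotient: τ_Q = {{}, {[p30=p31], [p32]}} (2 elements).


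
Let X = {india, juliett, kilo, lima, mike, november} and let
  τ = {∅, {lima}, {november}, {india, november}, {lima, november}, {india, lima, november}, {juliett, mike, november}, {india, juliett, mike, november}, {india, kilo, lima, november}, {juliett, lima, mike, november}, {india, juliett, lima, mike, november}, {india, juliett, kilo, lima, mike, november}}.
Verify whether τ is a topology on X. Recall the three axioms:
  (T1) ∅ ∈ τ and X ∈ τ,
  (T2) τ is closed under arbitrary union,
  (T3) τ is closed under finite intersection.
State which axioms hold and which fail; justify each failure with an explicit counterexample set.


τ IS a topology on X.

Axiom (T1): ∅ ∈ τ? Yes; X ∈ τ? Yes.
Axiom (T2/T3): check pairwise unions and intersections of members of τ.
All pairwise intersections and unions checked — each lies in τ. Therefore τ satisfies (T1), (T2), (T3): it IS a topology on X.


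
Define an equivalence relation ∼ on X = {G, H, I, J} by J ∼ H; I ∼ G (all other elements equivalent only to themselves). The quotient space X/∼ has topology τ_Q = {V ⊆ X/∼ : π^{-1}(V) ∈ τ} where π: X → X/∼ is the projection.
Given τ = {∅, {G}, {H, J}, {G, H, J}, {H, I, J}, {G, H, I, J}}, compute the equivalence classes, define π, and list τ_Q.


X/∼ = {[G=I], [H=J]}; |τ_Q| = 3.

Equivalence classes: [G=I], [H=J].
Quotient map π: X → X/∼ sends G ↦ [G=I], H ↦ [H=J], I ↦ [G=I], J ↦ [H=J].
For each subset V ⊆ X/∼, compute π^{-1}(V) ⊆ X and check whether π^{-1}(V) ∈ τ. V is open in τ_Q iff π^{-1}(V) ∈ τ.
  V = {}: π^{-1}(V) = ∅ ∈ τ ✓.
  V = {[G=I]}: π^{-1}(V) = {G, I} ∉ τ ✗.
  V = {[H=J]}: π^{-1}(V) = {H, J} ∈ τ ✓.
  V = {[G=I], [H=J]}: π^{-1}(V) = {G, H, I, J} ∈ τ ✓.
Open sets in the quotient: τ_Q = {{}, {[H=J]}, {[G=I], [H=J]}} (3 elements).


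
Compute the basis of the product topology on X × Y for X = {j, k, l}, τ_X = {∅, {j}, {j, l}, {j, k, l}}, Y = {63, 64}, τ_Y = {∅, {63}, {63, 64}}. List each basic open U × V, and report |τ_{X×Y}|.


Basis B = {∅ × ∅, {j} × {63}, {j} × {63, 64}, {j, l} × {63}, {j, k, l} × {63}, {j, l} × {63, 64}, {j, k, l} × {63, 64}}; |τ_{X×Y}| = 10.

Enumerate products U × V with U ∈ τ_X, V ∈ τ_Y (deduplicated):
  ∅ × ∅ = {} (∅)
  {j} × {63} = {(j,63)}
  {j} × {63, 64} = {(j,63), (j,64)}
  {j, l} × {63} = {(j,63), (l,63)}
  {j, k, l} × {63} = {(j,63), (k,63), (l,63)}
  {j, l} × {63, 64} = {(j,63), (j,64), (l,63), (l,64)}
  {j, k, l} × {63, 64} = {(j,63), (j,64), (k,63), (k,64), (l,63), (l,64)}
These 7 distinct sets form the basis B.
Close under arbitrary unions to get τ_{X×Y}; counting gives |τ_{X×Y}| = 10.


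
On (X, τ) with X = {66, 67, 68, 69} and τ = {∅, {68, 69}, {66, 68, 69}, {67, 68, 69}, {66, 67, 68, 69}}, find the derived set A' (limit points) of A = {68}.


A' = {66, 67, 69}

For each x ∈ X, list the open sets U ∈ τ with x ∈ U, then check whether U ∩ (A ∖ {x}) ≠ ∅ for every such U.
  x = 66: opens ∋ x are {66, 68, 69}, {66, 67, 68, 69}; each meets A ∖ {66}, so x IS a limit point.
  x = 67: opens ∋ x are {67, 68, 69}, {66, 67, 68, 69}; each meets A ∖ {67}, so x IS a limit point.
  x = 68: open {68, 69} ∋ x has {68, 69} ∩ (A ∖ {68}) = ∅, so x is NOT a limit point.
  x = 69: opens ∋ x are {68, 69}, {66, 68, 69}, {67, 68, 69}, {66, 67, 68, 69}; each meets A ∖ {69}, so x IS a limit point.
Collecting: A' = {66, 67, 69}.


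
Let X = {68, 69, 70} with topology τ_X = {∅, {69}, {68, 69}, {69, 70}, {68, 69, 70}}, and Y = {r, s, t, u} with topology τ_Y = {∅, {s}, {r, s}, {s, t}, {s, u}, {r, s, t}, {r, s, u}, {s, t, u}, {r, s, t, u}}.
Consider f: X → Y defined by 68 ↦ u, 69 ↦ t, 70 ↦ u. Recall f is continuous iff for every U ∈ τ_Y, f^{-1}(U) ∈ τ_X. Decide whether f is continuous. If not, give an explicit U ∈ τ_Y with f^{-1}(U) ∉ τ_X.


f is NOT continuous.

Compute f^{-1}(U) for each U ∈ τ_Y:
  U = ∅: f^{-1}(U) = ∅ ∈ τ_X ✓.
  U = {s}: f^{-1}(U) = ∅ ∈ τ_X ✓.
  U = {r, s}: f^{-1}(U) = ∅ ∈ τ_X ✓.
  U = {s, t}: f^{-1}(U) = {69} ∈ τ_X ✓.
  U = {s, u}: f^{-1}(U) = {68, 70} ∉ τ_X ✗.
  U = {r, s, t}: f^{-1}(U) = {69} ∈ τ_X ✓.
  U = {r, s, u}: f^{-1}(U) = {68, 70} ∉ τ_X ✗.
  U = {s, t, u}: f^{-1}(U) = {68, 69, 70} ∈ τ_X ✓.
  U = {r, s, t, u}: f^{-1}(U) = {68, 69, 70} ∈ τ_X ✓.
Found U = {s, u} with f^{-1}(U) = {68, 70} not in τ_X. Therefore f is NOT continuous.


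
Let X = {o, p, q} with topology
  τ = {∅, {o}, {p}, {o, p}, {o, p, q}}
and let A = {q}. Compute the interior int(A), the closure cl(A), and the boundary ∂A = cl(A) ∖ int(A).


int(A) = ∅, cl(A) = {q}, ∂A = {q}.

Closed sets in (X, τ) are complements of opens:
  closed(X, τ) = {∅, {q}, {o, q}, {p, q}, {o, p, q}}.
int(A) = ⋃ {U ∈ τ : U ⊆ A}. Opens contained in A: ∅.
Taking the union of these: int(A) = ∅.
cl(A) = ⋂ {C closed : A ⊆ C}. Closed sets containing A: {q}, {o, q}, {p, q}, {o, p, q}.
Intersecting these: cl(A) = {q}.
∂A = cl(A) ∖ int(A) = {q} ∖ ∅ = {q}.


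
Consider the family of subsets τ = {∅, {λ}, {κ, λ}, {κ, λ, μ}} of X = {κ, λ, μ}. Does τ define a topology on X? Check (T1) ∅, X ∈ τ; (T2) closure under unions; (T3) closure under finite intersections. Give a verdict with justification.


τ IS a topology on X.

Axiom (T1): ∅ ∈ τ? Yes; X ∈ τ? Yes.
Axiom (T2/T3): check pairwise unions and intersections of members of τ.
All pairwise intersections and unions checked — each lies in τ. Therefore τ satisfies (T1), (T2), (T3): it IS a topology on X.


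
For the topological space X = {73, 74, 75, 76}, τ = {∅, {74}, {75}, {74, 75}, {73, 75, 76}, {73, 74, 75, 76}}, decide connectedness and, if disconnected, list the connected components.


(X, τ) is disconnected; components = [{74}, {73, 75, 76}].

Find clopen sets (U ∈ τ with X ∖ U ∈ τ):
  U = ∅, X ∖ U = {73, 74, 75, 76} — both open, so U is clopen.
  U = {74}, X ∖ U = {73, 75, 76} — both open, so U is clopen.
  U = {73, 75, 76}, X ∖ U = {74} — both open, so U is clopen.
  U = {73, 74, 75, 76}, X ∖ U = ∅ — both open, so U is clopen.
Nontrivial clopen(s) exist: e.g. {74}. So (X, τ) is disconnected.
Compute connected components by grouping points that agree on all clopens:
  component: {74}
  component: {73, 75, 76}


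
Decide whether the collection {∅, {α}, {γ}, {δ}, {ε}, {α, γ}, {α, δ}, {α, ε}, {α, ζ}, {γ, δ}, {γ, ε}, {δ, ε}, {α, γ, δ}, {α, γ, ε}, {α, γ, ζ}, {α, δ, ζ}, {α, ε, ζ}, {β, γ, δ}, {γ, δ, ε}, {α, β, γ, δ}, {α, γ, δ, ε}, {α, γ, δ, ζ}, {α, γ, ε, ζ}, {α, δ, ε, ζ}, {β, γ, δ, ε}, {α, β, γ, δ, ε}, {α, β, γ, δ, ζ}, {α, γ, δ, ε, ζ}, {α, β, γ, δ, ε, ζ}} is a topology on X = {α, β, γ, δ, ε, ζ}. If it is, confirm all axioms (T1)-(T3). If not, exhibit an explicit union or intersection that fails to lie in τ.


τ is NOT a topology on X.

Axiom (T1): ∅ ∈ τ? Yes; X ∈ τ? Yes.
Axiom (T2/T3): check pairwise unions and intersections of members of τ.
Counterexample for (T2): {α} ∪ {δ, ε} = {α, δ, ε} ∉ τ. Therefore τ is NOT a topology.


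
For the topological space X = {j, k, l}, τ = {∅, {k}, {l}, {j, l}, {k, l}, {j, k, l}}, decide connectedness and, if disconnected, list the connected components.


(X, τ) is disconnected; components = [{k}, {j, l}].

Find clopen sets (U ∈ τ with X ∖ U ∈ τ):
  U = ∅, X ∖ U = {j, k, l} — both open, so U is clopen.
  U = {k}, X ∖ U = {j, l} — both open, so U is clopen.
  U = {j, l}, X ∖ U = {k} — both open, so U is clopen.
  U = {j, k, l}, X ∖ U = ∅ — both open, so U is clopen.
Nontrivial clopen(s) exist: e.g. {j, l}. So (X, τ) is disconnected.
Compute connected components by grouping points that agree on all clopens:
  component: {k}
  component: {j, l}


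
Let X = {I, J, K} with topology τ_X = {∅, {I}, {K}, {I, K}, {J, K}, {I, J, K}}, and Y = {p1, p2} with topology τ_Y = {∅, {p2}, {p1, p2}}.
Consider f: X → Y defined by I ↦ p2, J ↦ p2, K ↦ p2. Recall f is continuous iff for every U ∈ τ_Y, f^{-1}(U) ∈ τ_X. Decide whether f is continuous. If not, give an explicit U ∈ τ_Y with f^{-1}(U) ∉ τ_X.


f IS continuous.

Compute f^{-1}(U) for each U ∈ τ_Y:
  U = ∅: f^{-1}(U) = ∅ ∈ τ_X ✓.
  U = {p2}: f^{-1}(U) = {I, J, K} ∈ τ_X ✓.
  U = {p1, p2}: f^{-1}(U) = {I, J, K} ∈ τ_X ✓.
Every preimage lies in τ_X, so f IS continuous.


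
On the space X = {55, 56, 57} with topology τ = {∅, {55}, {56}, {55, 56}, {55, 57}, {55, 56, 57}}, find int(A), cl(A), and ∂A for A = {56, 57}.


int(A) = {56}, cl(A) = {56, 57}, ∂A = {57}.

Closed sets in (X, τ) are complements of opens:
  closed(X, τ) = {∅, {56}, {57}, {55, 57}, {56, 57}, {55, 56, 57}}.
int(A) = ⋃ {U ∈ τ : U ⊆ A}. Opens contained in A: ∅, {56}.
Taking the union of these: int(A) = {56}.
cl(A) = ⋂ {C closed : A ⊆ C}. Closed sets containing A: {56, 57}, {55, 56, 57}.
Intersecting these: cl(A) = {56, 57}.
∂A = cl(A) ∖ int(A) = {56, 57} ∖ {56} = {57}.


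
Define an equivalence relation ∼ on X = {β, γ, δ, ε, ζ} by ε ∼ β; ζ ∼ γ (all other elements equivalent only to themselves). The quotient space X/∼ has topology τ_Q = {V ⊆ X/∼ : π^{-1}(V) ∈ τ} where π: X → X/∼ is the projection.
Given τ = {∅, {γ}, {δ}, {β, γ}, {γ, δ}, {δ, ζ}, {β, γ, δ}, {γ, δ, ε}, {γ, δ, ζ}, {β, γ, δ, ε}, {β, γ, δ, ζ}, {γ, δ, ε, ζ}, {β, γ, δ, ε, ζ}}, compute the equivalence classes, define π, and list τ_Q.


X/∼ = {[β=ε], [γ=ζ], [δ]}; |τ_Q| = 4.

Equivalence classes: [β=ε], [γ=ζ], [δ].
Quotient map π: X → X/∼ sends β ↦ [β=ε], γ ↦ [γ=ζ], δ ↦ [δ], ε ↦ [β=ε], ζ ↦ [γ=ζ].
For each subset V ⊆ X/∼, compute π^{-1}(V) ⊆ X and check whether π^{-1}(V) ∈ τ. V is open in τ_Q iff π^{-1}(V) ∈ τ.
  V = {}: π^{-1}(V) = ∅ ∈ τ ✓.
  V = {[β=ε]}: π^{-1}(V) = {β, ε} ∉ τ ✗.
  V = {[γ=ζ]}: π^{-1}(V) = {γ, ζ} ∉ τ ✗.
  V = {[β=ε], [γ=ζ]}: π^{-1}(V) = {β, γ, ε, ζ} ∉ τ ✗.
  V = {[δ]}: π^{-1}(V) = {δ} ∈ τ ✓.
  V = {[β=ε], [δ]}: π^{-1}(V) = {β, δ, ε} ∉ τ ✗.
  V = {[γ=ζ], [δ]}: π^{-1}(V) = {γ, δ, ζ} ∈ τ ✓.
  V = {[β=ε], [γ=ζ], [δ]}: π^{-1}(V) = {β, γ, δ, ε, ζ} ∈ τ ✓.
Open sets in the quotient: τ_Q = {{}, {[δ]}, {[γ=ζ], [δ]}, {[β=ε], [γ=ζ], [δ]}} (4 elements).


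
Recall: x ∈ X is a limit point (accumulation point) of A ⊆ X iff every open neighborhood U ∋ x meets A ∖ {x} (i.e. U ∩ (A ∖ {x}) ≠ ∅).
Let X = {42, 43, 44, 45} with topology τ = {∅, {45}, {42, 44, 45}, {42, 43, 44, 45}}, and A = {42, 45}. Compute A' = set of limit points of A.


A' = {42, 43, 44}

For each x ∈ X, list the open sets U ∈ τ with x ∈ U, then check whether U ∩ (A ∖ {x}) ≠ ∅ for every such U.
  x = 42: opens ∋ x are {42, 44, 45}, {42, 43, 44, 45}; each meets A ∖ {42}, so x IS a limit point.
  x = 43: opens ∋ x are {42, 43, 44, 45}; each meets A ∖ {43}, so x IS a limit point.
  x = 44: opens ∋ x are {42, 44, 45}, {42, 43, 44, 45}; each meets A ∖ {44}, so x IS a limit point.
  x = 45: open {45} ∋ x has {45} ∩ (A ∖ {45}) = ∅, so x is NOT a limit point.
Collecting: A' = {42, 43, 44}.


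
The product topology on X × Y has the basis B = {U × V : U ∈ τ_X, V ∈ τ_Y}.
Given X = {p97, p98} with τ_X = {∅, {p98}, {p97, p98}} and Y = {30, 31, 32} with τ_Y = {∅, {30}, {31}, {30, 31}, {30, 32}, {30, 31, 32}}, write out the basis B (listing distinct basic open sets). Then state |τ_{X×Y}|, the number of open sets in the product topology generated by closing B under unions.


Basis B = {∅ × ∅, {p98} × {30}, {p98} × {31}, {p97, p98} × {30}, {p97, p98} × {31}, {p98} × {30, 31}, {p98} × {30, 32}, {p98} × {30, 31, 32}, {p97, p98} × {30, 31}, {p97, p98} × {30, 32}, {p97, p98} × {30, 31, 32}}; |τ_{X×Y}| = 18.

Enumerate products U × V with U ∈ τ_X, V ∈ τ_Y (deduplicated):
  ∅ × ∅ = {} (∅)
  {p98} × {30} = {(p98,30)}
  {p98} × {31} = {(p98,31)}
  {p97, p98} × {30} = {(p97,30), (p98,30)}
  {p97, p98} × {31} = {(p97,31), (p98,31)}
  {p98} × {30, 31} = {(p98,30), (p98,31)}
  {p98} × {30, 32} = {(p98,30), (p98,32)}
  {p98} × {30, 31, 32} = {(p98,30), (p98,31), (p98,32)}
  {p97, p98} × {30, 31} = {(p97,30), (p97,31), (p98,30), (p98,31)}
  {p97, p98} × {30, 32} = {(p97,30), (p97,32), (p98,30), (p98,32)}
  {p97, p98} × {30, 31, 32} = {(p97,30), (p97,31), (p97,32), (p98,30), (p98,31), (p98,32)}
These 11 distinct sets form the basis B.
Close under arbitrary unions to get τ_{X×Y}; counting gives |τ_{X×Y}| = 18.


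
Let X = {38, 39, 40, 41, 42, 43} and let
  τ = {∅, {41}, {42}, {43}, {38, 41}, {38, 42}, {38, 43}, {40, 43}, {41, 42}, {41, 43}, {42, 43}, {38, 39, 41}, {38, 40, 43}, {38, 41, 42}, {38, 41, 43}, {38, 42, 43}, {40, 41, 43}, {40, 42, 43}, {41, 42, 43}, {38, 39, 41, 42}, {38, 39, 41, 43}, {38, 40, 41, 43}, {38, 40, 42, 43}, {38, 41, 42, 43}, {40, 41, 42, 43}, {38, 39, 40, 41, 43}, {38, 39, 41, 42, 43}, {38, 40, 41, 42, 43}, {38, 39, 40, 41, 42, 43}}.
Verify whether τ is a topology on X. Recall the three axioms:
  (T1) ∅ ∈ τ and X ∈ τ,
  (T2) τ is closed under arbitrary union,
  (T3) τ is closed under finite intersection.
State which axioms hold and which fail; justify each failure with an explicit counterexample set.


τ is NOT a topology on X.

Axiom (T1): ∅ ∈ τ? Yes; X ∈ τ? Yes.
Axiom (T2/T3): check pairwise unions and intersections of members of τ.
Counterexample for (T3): {38, 41} ∩ {38, 42} = {38} ∉ τ. Therefore τ is NOT a topology.


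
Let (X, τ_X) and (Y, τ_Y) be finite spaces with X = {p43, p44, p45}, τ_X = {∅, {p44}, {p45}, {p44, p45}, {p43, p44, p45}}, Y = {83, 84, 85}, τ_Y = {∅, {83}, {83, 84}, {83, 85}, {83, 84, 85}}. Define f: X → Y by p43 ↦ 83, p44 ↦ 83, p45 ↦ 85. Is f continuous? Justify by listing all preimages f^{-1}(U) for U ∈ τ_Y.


f is NOT continuous.

Compute f^{-1}(U) for each U ∈ τ_Y:
  U = ∅: f^{-1}(U) = ∅ ∈ τ_X ✓.
  U = {83}: f^{-1}(U) = {p43, p44} ∉ τ_X ✗.
  U = {83, 84}: f^{-1}(U) = {p43, p44} ∉ τ_X ✗.
  U = {83, 85}: f^{-1}(U) = {p43, p44, p45} ∈ τ_X ✓.
  U = {83, 84, 85}: f^{-1}(U) = {p43, p44, p45} ∈ τ_X ✓.
Found U = {83} with f^{-1}(U) = {p43, p44} not in τ_X. Therefore f is NOT continuous.


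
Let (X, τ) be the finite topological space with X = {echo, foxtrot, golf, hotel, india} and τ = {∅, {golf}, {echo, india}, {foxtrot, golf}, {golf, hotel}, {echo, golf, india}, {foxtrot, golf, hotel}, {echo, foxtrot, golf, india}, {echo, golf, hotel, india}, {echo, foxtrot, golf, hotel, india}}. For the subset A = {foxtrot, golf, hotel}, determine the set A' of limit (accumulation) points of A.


A' = {foxtrot, hotel}

For each x ∈ X, list the open sets U ∈ τ with x ∈ U, then check whether U ∩ (A ∖ {x}) ≠ ∅ for every such U.
  x = echo: open {echo, india} ∋ x has {echo, india} ∩ (A ∖ {echo}) = ∅, so x is NOT a limit point.
  x = foxtrot: opens ∋ x are {foxtrot, golf}, {foxtrot, golf, hotel}, {echo, foxtrot, golf, india}, {echo, foxtrot, golf, hotel, india}; each meets A ∖ {foxtrot}, so x IS a limit point.
  x = golf: open {golf} ∋ x has {golf} ∩ (A ∖ {golf}) = ∅, so x is NOT a limit point.
  x = hotel: opens ∋ x are {golf, hotel}, {foxtrot, golf, hotel}, {echo, golf, hotel, india}, {echo, foxtrot, golf, hotel, india}; each meets A ∖ {hotel}, so x IS a limit point.
  x = india: open {echo, india} ∋ x has {echo, india} ∩ (A ∖ {india}) = ∅, so x is NOT a limit point.
Collecting: A' = {foxtrot, hotel}.


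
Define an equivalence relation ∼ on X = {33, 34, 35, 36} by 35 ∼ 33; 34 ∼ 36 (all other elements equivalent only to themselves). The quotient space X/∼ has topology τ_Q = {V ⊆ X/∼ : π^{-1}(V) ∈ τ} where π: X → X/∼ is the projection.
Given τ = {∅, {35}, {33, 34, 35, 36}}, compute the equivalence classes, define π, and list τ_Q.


X/∼ = {[33=35], [34=36]}; |τ_Q| = 2.

Equivalence classes: [33=35], [34=36].
Quotient map π: X → X/∼ sends 33 ↦ [33=35], 34 ↦ [34=36], 35 ↦ [33=35], 36 ↦ [34=36].
For each subset V ⊆ X/∼, compute π^{-1}(V) ⊆ X and check whether π^{-1}(V) ∈ τ. V is open in τ_Q iff π^{-1}(V) ∈ τ.
  V = {}: π^{-1}(V) = ∅ ∈ τ ✓.
  V = {[33=35]}: π^{-1}(V) = {33, 35} ∉ τ ✗.
  V = {[34=36]}: π^{-1}(V) = {34, 36} ∉ τ ✗.
  V = {[33=35], [34=36]}: π^{-1}(V) = {33, 34, 35, 36} ∈ τ ✓.
Open sets in the quotient: τ_Q = {{}, {[33=35], [34=36]}} (2 elements).


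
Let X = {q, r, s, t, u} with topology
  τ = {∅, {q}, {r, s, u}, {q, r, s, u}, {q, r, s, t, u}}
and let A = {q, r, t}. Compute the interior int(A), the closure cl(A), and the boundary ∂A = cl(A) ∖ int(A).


int(A) = {q}, cl(A) = {q, r, s, t, u}, ∂A = {r, s, t, u}.

Closed sets in (X, τ) are complements of opens:
  closed(X, τ) = {∅, {t}, {q, t}, {r, s, t, u}, {q, r, s, t, u}}.
int(A) = ⋃ {U ∈ τ : U ⊆ A}. Opens contained in A: ∅, {q}.
Taking the union of these: int(A) = {q}.
cl(A) = ⋂ {C closed : A ⊆ C}. Closed sets containing A: {q, r, s, t, u}.
Intersecting these: cl(A) = {q, r, s, t, u}.
∂A = cl(A) ∖ int(A) = {q, r, s, t, u} ∖ {q} = {r, s, t, u}.


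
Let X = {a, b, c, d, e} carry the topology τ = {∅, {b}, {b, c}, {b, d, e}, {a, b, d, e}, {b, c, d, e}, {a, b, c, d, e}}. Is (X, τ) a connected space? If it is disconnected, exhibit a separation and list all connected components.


(X, τ) is connected.

Find clopen sets (U ∈ τ with X ∖ U ∈ τ):
  U = ∅, X ∖ U = {a, b, c, d, e} — both open, so U is clopen.
  U = {a, b, c, d, e}, X ∖ U = ∅ — both open, so U is clopen.
Only trivial clopens (∅ and X) exist, so (X, τ) is connected.
Compute connected components by grouping points that agree on all clopens:
  component: {a, b, c, d, e}


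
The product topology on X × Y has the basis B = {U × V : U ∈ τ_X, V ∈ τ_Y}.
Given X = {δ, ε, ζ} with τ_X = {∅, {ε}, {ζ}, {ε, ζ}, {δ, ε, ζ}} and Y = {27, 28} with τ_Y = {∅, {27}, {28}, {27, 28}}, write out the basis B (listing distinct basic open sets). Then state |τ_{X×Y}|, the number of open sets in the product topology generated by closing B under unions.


Basis B = {∅ × ∅, {ε} × {27}, {ε} × {28}, {ζ} × {27}, {ζ} × {28}, {ε} × {27, 28}, {ε, ζ} × {27}, {ε, ζ} × {28}, {ζ} × {27, 28}, {δ, ε, ζ} × {27}, {δ, ε, ζ} × {28}, {ε, ζ} × {27, 28}, {δ, ε, ζ} × {27, 28}}; |τ_{X×Y}| = 25.

Enumerate products U × V with U ∈ τ_X, V ∈ τ_Y (deduplicated):
  ∅ × ∅ = {} (∅)
  {ε} × {27} = {(ε,27)}
  {ε} × {28} = {(ε,28)}
  {ζ} × {27} = {(ζ,27)}
  {ζ} × {28} = {(ζ,28)}
  {ε} × {27, 28} = {(ε,27), (ε,28)}
  {ε, ζ} × {27} = {(ε,27), (ζ,27)}
  {ε, ζ} × {28} = {(ε,28), (ζ,28)}
  {ζ} × {27, 28} = {(ζ,27), (ζ,28)}
  {δ, ε, ζ} × {27} = {(δ,27), (ε,27), (ζ,27)}
  {δ, ε, ζ} × {28} = {(δ,28), (ε,28), (ζ,28)}
  {ε, ζ} × {27, 28} = {(ε,27), (ε,28), (ζ,27), (ζ,28)}
  {δ, ε, ζ} × {27, 28} = {(δ,27), (δ,28), (ε,27), (ε,28), (ζ,27), (ζ,28)}
These 13 distinct sets form the basis B.
Close under arbitrary unions to get τ_{X×Y}; counting gives |τ_{X×Y}| = 25.


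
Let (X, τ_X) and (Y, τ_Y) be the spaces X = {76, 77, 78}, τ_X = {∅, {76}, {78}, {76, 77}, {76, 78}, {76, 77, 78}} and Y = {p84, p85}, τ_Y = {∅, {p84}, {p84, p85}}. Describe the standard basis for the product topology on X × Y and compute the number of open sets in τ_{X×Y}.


Basis B = {∅ × ∅, {76} × {p84}, {78} × {p84}, {76} × {p84, p85}, {76, 77} × {p84}, {76, 78} × {p84}, {78} × {p84, p85}, {76, 77, 78} × {p84}, {76, 77} × {p84, p85}, {76, 78} × {p84, p85}, {76, 77, 78} × {p84, p85}}; |τ_{X×Y}| = 18.

Enumerate products U × V with U ∈ τ_X, V ∈ τ_Y (deduplicated):
  ∅ × ∅ = {} (∅)
  {76} × {p84} = {(76,p84)}
  {78} × {p84} = {(78,p84)}
  {76} × {p84, p85} = {(76,p84), (76,p85)}
  {76, 77} × {p84} = {(76,p84), (77,p84)}
  {76, 78} × {p84} = {(76,p84), (78,p84)}
  {78} × {p84, p85} = {(78,p84), (78,p85)}
  {76, 77, 78} × {p84} = {(76,p84), (77,p84), (78,p84)}
  {76, 77} × {p84, p85} = {(76,p84), (76,p85), (77,p84), (77,p85)}
  {76, 78} × {p84, p85} = {(76,p84), (76,p85), (78,p84), (78,p85)}
  {76, 77, 78} × {p84, p85} = {(76,p84), (76,p85), (77,p84), (77,p85), (78,p84), (78,p85)}
These 11 distinct sets form the basis B.
Close under arbitrary unions to get τ_{X×Y}; counting gives |τ_{X×Y}| = 18.


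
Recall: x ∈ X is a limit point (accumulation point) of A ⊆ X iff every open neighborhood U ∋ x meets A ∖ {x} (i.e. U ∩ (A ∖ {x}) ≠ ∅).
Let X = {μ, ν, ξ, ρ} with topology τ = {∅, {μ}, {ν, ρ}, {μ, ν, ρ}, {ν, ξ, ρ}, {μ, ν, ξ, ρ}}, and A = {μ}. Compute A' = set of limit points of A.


A' = ∅

For each x ∈ X, list the open sets U ∈ τ with x ∈ U, then check whether U ∩ (A ∖ {x}) ≠ ∅ for every such U.
  x = μ: open {μ} ∋ x has {μ} ∩ (A ∖ {μ}) = ∅, so x is NOT a limit point.
  x = ν: open {ν, ρ} ∋ x has {ν, ρ} ∩ (A ∖ {ν}) = ∅, so x is NOT a limit point.
  x = ξ: open {ν, ξ, ρ} ∋ x has {ν, ξ, ρ} ∩ (A ∖ {ξ}) = ∅, so x is NOT a limit point.
  x = ρ: open {ν, ρ} ∋ x has {ν, ρ} ∩ (A ∖ {ρ}) = ∅, so x is NOT a limit point.
Collecting: A' = ∅.


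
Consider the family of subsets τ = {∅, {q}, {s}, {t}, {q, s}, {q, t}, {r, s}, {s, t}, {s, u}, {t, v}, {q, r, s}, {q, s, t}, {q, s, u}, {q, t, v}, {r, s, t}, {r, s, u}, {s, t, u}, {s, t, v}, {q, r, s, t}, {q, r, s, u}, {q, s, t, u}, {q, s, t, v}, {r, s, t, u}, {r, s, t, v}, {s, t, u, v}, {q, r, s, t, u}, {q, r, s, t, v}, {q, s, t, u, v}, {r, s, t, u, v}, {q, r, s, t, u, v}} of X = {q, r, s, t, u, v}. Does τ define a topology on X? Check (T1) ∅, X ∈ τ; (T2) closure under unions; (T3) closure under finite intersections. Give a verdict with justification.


τ IS a topology on X.

Axiom (T1): ∅ ∈ τ? Yes; X ∈ τ? Yes.
Axiom (T2/T3): check pairwise unions and intersections of members of τ.
All pairwise intersections and unions checked — each lies in τ. Therefore τ satisfies (T1), (T2), (T3): it IS a topology on X.


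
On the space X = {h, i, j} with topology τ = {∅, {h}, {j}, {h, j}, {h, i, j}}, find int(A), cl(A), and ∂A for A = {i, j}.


int(A) = {j}, cl(A) = {i, j}, ∂A = {i}.

Closed sets in (X, τ) are complements of opens:
  closed(X, τ) = {∅, {i}, {h, i}, {i, j}, {h, i, j}}.
int(A) = ⋃ {U ∈ τ : U ⊆ A}. Opens contained in A: ∅, {j}.
Taking the union of these: int(A) = {j}.
cl(A) = ⋂ {C closed : A ⊆ C}. Closed sets containing A: {i, j}, {h, i, j}.
Intersecting these: cl(A) = {i, j}.
∂A = cl(A) ∖ int(A) = {i, j} ∖ {j} = {i}.


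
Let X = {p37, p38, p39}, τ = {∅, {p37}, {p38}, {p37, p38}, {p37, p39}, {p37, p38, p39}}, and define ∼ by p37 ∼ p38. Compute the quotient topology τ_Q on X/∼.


X/∼ = {[p37=p38], [p39]}; |τ_Q| = 3.

Equivalence classes: [p37=p38], [p39].
Quotient map π: X → X/∼ sends p37 ↦ [p37=p38], p38 ↦ [p37=p38], p39 ↦ [p39].
For each subset V ⊆ X/∼, compute π^{-1}(V) ⊆ X and check whether π^{-1}(V) ∈ τ. V is open in τ_Q iff π^{-1}(V) ∈ τ.
  V = {}: π^{-1}(V) = ∅ ∈ τ ✓.
  V = {[p37=p38]}: π^{-1}(V) = {p37, p38} ∈ τ ✓.
  V = {[p39]}: π^{-1}(V) = {p39} ∉ τ ✗.
  V = {[p37=p38], [p39]}: π^{-1}(V) = {p37, p38, p39} ∈ τ ✓.
Open sets in the quotient: τ_Q = {{}, {[p37=p38]}, {[p37=p38], [p39]}} (3 elements).


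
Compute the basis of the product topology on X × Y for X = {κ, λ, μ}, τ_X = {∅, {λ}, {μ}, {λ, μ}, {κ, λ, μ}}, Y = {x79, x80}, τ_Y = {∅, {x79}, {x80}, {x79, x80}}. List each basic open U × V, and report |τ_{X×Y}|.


Basis B = {∅ × ∅, {λ} × {x79}, {λ} × {x80}, {μ} × {x79}, {μ} × {x80}, {λ} × {x79, x80}, {λ, μ} × {x79}, {λ, μ} × {x80}, {μ} × {x79, x80}, {κ, λ, μ} × {x79}, {κ, λ, μ} × {x80}, {λ, μ} × {x79, x80}, {κ, λ, μ} × {x79, x80}}; |τ_{X×Y}| = 25.

Enumerate products U × V with U ∈ τ_X, V ∈ τ_Y (deduplicated):
  ∅ × ∅ = {} (∅)
  {λ} × {x79} = {(λ,x79)}
  {λ} × {x80} = {(λ,x80)}
  {μ} × {x79} = {(μ,x79)}
  {μ} × {x80} = {(μ,x80)}
  {λ} × {x79, x80} = {(λ,x79), (λ,x80)}
  {λ, μ} × {x79} = {(λ,x79), (μ,x79)}
  {λ, μ} × {x80} = {(λ,x80), (μ,x80)}
  {μ} × {x79, x80} = {(μ,x79), (μ,x80)}
  {κ, λ, μ} × {x79} = {(κ,x79), (λ,x79), (μ,x79)}
  {κ, λ, μ} × {x80} = {(κ,x80), (λ,x80), (μ,x80)}
  {λ, μ} × {x79, x80} = {(λ,x79), (λ,x80), (μ,x79), (μ,x80)}
  {κ, λ, μ} × {x79, x80} = {(κ,x79), (κ,x80), (λ,x79), (λ,x80), (μ,x79), (μ,x80)}
These 13 distinct sets form the basis B.
Close under arbitrary unions to get τ_{X×Y}; counting gives |τ_{X×Y}| = 25.


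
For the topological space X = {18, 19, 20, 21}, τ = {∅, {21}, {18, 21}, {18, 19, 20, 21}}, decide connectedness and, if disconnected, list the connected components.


(X, τ) is connected.

Find clopen sets (U ∈ τ with X ∖ U ∈ τ):
  U = ∅, X ∖ U = {18, 19, 20, 21} — both open, so U is clopen.
  U = {18, 19, 20, 21}, X ∖ U = ∅ — both open, so U is clopen.
Only trivial clopens (∅ and X) exist, so (X, τ) is connected.
Compute connected components by grouping points that agree on all clopens:
  component: {18, 19, 20, 21}


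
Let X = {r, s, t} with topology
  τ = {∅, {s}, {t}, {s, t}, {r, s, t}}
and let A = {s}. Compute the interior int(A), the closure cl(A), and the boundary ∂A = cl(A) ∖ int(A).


int(A) = {s}, cl(A) = {r, s}, ∂A = {r}.

Closed sets in (X, τ) are complements of opens:
  closed(X, τ) = {∅, {r}, {r, s}, {r, t}, {r, s, t}}.
int(A) = ⋃ {U ∈ τ : U ⊆ A}. Opens contained in A: ∅, {s}.
Taking the union of these: int(A) = {s}.
cl(A) = ⋂ {C closed : A ⊆ C}. Closed sets containing A: {r, s}, {r, s, t}.
Intersecting these: cl(A) = {r, s}.
∂A = cl(A) ∖ int(A) = {r, s} ∖ {s} = {r}.


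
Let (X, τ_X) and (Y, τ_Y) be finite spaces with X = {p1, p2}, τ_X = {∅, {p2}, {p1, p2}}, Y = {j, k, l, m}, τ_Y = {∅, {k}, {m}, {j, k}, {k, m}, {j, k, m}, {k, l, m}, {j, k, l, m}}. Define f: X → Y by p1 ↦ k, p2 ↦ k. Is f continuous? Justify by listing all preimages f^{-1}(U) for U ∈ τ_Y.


f IS continuous.

Compute f^{-1}(U) for each U ∈ τ_Y:
  U = ∅: f^{-1}(U) = ∅ ∈ τ_X ✓.
  U = {k}: f^{-1}(U) = {p1, p2} ∈ τ_X ✓.
  U = {m}: f^{-1}(U) = ∅ ∈ τ_X ✓.
  U = {j, k}: f^{-1}(U) = {p1, p2} ∈ τ_X ✓.
  U = {k, m}: f^{-1}(U) = {p1, p2} ∈ τ_X ✓.
  U = {j, k, m}: f^{-1}(U) = {p1, p2} ∈ τ_X ✓.
  U = {k, l, m}: f^{-1}(U) = {p1, p2} ∈ τ_X ✓.
  U = {j, k, l, m}: f^{-1}(U) = {p1, p2} ∈ τ_X ✓.
Every preimage lies in τ_X, so f IS continuous.


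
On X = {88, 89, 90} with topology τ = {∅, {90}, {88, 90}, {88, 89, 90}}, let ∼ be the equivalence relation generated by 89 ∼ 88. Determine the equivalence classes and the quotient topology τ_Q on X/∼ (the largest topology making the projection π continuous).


X/∼ = {[88=89], [90]}; |τ_Q| = 3.

Equivalence classes: [88=89], [90].
Quotient map π: X → X/∼ sends 88 ↦ [88=89], 89 ↦ [88=89], 90 ↦ [90].
For each subset V ⊆ X/∼, compute π^{-1}(V) ⊆ X and check whether π^{-1}(V) ∈ τ. V is open in τ_Q iff π^{-1}(V) ∈ τ.
  V = {}: π^{-1}(V) = ∅ ∈ τ ✓.
  V = {[88=89]}: π^{-1}(V) = {88, 89} ∉ τ ✗.
  V = {[90]}: π^{-1}(V) = {90} ∈ τ ✓.
  V = {[88=89], [90]}: π^{-1}(V) = {88, 89, 90} ∈ τ ✓.
Open sets in the quotient: τ_Q = {{}, {[90]}, {[88=89], [90]}} (3 elements).


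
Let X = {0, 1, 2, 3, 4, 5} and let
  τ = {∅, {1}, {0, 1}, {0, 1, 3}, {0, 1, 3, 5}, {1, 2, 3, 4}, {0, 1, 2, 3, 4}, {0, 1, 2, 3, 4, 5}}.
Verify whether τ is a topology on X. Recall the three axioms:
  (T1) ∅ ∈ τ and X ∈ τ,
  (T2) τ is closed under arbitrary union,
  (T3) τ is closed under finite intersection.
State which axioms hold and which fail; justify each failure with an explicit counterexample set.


τ is NOT a topology on X.

Axiom (T1): ∅ ∈ τ? Yes; X ∈ τ? Yes.
Axiom (T2/T3): check pairwise unions and intersections of members of τ.
Counterexample for (T3): {0, 1, 3} ∩ {1, 2, 3, 4} = {1, 3} ∉ τ. Therefore τ is NOT a topology.


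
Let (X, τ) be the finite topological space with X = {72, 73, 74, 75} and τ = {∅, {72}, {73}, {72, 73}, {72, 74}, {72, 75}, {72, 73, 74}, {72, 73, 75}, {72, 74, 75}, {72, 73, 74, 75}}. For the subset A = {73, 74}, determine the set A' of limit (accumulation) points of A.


A' = ∅

For each x ∈ X, list the open sets U ∈ τ with x ∈ U, then check whether U ∩ (A ∖ {x}) ≠ ∅ for every such U.
  x = 72: open {72} ∋ x has {72} ∩ (A ∖ {72}) = ∅, so x is NOT a limit point.
  x = 73: open {73} ∋ x has {73} ∩ (A ∖ {73}) = ∅, so x is NOT a limit point.
  x = 74: open {72, 74} ∋ x has {72, 74} ∩ (A ∖ {74}) = ∅, so x is NOT a limit point.
  x = 75: open {72, 75} ∋ x has {72, 75} ∩ (A ∖ {75}) = ∅, so x is NOT a limit point.
Collecting: A' = ∅.


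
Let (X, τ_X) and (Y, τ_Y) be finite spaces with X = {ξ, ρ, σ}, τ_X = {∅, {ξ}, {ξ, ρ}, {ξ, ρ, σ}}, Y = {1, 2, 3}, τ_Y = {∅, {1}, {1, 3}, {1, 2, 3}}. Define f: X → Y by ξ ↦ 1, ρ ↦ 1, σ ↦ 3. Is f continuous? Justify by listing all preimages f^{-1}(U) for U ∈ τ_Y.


f IS continuous.

Compute f^{-1}(U) for each U ∈ τ_Y:
  U = ∅: f^{-1}(U) = ∅ ∈ τ_X ✓.
  U = {1}: f^{-1}(U) = {ξ, ρ} ∈ τ_X ✓.
  U = {1, 3}: f^{-1}(U) = {ξ, ρ, σ} ∈ τ_X ✓.
  U = {1, 2, 3}: f^{-1}(U) = {ξ, ρ, σ} ∈ τ_X ✓.
Every preimage lies in τ_X, so f IS continuous.


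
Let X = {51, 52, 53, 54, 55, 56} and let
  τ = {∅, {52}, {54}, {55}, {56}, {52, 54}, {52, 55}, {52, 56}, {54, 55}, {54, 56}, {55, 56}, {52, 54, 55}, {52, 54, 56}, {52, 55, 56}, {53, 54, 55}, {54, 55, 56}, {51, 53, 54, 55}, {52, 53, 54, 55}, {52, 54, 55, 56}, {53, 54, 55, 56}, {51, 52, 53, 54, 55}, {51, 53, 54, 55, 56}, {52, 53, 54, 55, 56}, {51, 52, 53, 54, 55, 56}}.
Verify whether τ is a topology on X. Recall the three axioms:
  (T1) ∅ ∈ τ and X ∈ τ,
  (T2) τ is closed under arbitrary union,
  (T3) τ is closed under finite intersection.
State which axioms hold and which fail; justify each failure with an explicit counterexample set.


τ IS a topology on X.

Axiom (T1): ∅ ∈ τ? Yes; X ∈ τ? Yes.
Axiom (T2/T3): check pairwise unions and intersections of members of τ.
All pairwise intersections and unions checked — each lies in τ. Therefore τ satisfies (T1), (T2), (T3): it IS a topology on X.


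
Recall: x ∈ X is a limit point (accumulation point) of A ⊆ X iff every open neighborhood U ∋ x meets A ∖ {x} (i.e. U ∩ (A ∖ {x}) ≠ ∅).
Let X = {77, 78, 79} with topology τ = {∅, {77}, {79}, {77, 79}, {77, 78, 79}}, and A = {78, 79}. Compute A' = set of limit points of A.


A' = {78}

For each x ∈ X, list the open sets U ∈ τ with x ∈ U, then check whether U ∩ (A ∖ {x}) ≠ ∅ for every such U.
  x = 77: open {77} ∋ x has {77} ∩ (A ∖ {77}) = ∅, so x is NOT a limit point.
  x = 78: opens ∋ x are {77, 78, 79}; each meets A ∖ {78}, so x IS a limit point.
  x = 79: open {79} ∋ x has {79} ∩ (A ∖ {79}) = ∅, so x is NOT a limit point.
Collecting: A' = {78}.


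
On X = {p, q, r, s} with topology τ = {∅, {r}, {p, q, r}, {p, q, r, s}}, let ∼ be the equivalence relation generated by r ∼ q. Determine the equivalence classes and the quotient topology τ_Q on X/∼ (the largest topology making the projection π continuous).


X/∼ = {[p], [q=r], [s]}; |τ_Q| = 3.

Equivalence classes: [p], [q=r], [s].
Quotient map π: X → X/∼ sends p ↦ [p], q ↦ [q=r], r ↦ [q=r], s ↦ [s].
For each subset V ⊆ X/∼, compute π^{-1}(V) ⊆ X and check whether π^{-1}(V) ∈ τ. V is open in τ_Q iff π^{-1}(V) ∈ τ.
  V = {}: π^{-1}(V) = ∅ ∈ τ ✓.
  V = {[p]}: π^{-1}(V) = {p} ∉ τ ✗.
  V = {[q=r]}: π^{-1}(V) = {q, r} ∉ τ ✗.
  V = {[p], [q=r]}: π^{-1}(V) = {p, q, r} ∈ τ ✓.
  V = {[s]}: π^{-1}(V) = {s} ∉ τ ✗.
  V = {[p], [s]}: π^{-1}(V) = {p, s} ∉ τ ✗.
  V = {[q=r], [s]}: π^{-1}(V) = {q, r, s} ∉ τ ✗.
  V = {[p], [q=r], [s]}: π^{-1}(V) = {p, q, r, s} ∈ τ ✓.
Open sets in the quotient: τ_Q = {{}, {[p], [q=r]}, {[p], [q=r], [s]}} (3 elements).


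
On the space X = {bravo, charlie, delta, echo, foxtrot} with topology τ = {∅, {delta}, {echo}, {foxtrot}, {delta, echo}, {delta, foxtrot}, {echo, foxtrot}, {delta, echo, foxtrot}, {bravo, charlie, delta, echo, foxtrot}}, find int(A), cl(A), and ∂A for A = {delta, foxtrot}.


int(A) = {delta, foxtrot}, cl(A) = {bravo, charlie, delta, foxtrot}, ∂A = {bravo, charlie}.

Closed sets in (X, τ) are complements of opens:
  closed(X, τ) = {∅, {bravo, charlie}, {bravo, charlie, delta}, {bravo, charlie, echo}, {bravo, charlie, foxtrot}, {bravo, charlie, delta, echo}, {bravo, charlie, delta, foxtrot}, {bravo, charlie, echo, foxtrot}, {bravo, charlie, delta, echo, foxtrot}}.
int(A) = ⋃ {U ∈ τ : U ⊆ A}. Opens contained in A: ∅, {delta}, {foxtrot}, {delta, foxtrot}.
Taking the union of these: int(A) = {delta, foxtrot}.
cl(A) = ⋂ {C closed : A ⊆ C}. Closed sets containing A: {bravo, charlie, delta, foxtrot}, {bravo, charlie, delta, echo, foxtrot}.
Intersecting these: cl(A) = {bravo, charlie, delta, foxtrot}.
∂A = cl(A) ∖ int(A) = {bravo, charlie, delta, foxtrot} ∖ {delta, foxtrot} = {bravo, charlie}.


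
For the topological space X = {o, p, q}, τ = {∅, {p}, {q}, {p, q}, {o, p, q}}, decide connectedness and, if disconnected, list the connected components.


(X, τ) is connected.

Find clopen sets (U ∈ τ with X ∖ U ∈ τ):
  U = ∅, X ∖ U = {o, p, q} — both open, so U is clopen.
  U = {o, p, q}, X ∖ U = ∅ — both open, so U is clopen.
Only trivial clopens (∅ and X) exist, so (X, τ) is connected.
Compute connected components by grouping points that agree on all clopens:
  component: {o, p, q}


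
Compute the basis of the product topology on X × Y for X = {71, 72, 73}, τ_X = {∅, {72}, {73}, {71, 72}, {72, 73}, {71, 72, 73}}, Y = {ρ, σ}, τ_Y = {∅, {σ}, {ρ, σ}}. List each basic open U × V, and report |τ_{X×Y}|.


Basis B = {∅ × ∅, {72} × {σ}, {73} × {σ}, {71, 72} × {σ}, {72} × {ρ, σ}, {72, 73} × {σ}, {73} × {ρ, σ}, {71, 72, 73} × {σ}, {71, 72} × {ρ, σ}, {72, 73} × {ρ, σ}, {71, 72, 73} × {ρ, σ}}; |τ_{X×Y}| = 18.

Enumerate products U × V with U ∈ τ_X, V ∈ τ_Y (deduplicated):
  ∅ × ∅ = {} (∅)
  {72} × {σ} = {(72,σ)}
  {73} × {σ} = {(73,σ)}
  {71, 72} × {σ} = {(71,σ), (72,σ)}
  {72} × {ρ, σ} = {(72,ρ), (72,σ)}
  {72, 73} × {σ} = {(72,σ), (73,σ)}
  {73} × {ρ, σ} = {(73,ρ), (73,σ)}
  {71, 72, 73} × {σ} = {(71,σ), (72,σ), (73,σ)}
  {71, 72} × {ρ, σ} = {(71,ρ), (71,σ), (72,ρ), (72,σ)}
  {72, 73} × {ρ, σ} = {(72,ρ), (72,σ), (73,ρ), (73,σ)}
  {71, 72, 73} × {ρ, σ} = {(71,ρ), (71,σ), (72,ρ), (72,σ), (73,ρ), (73,σ)}
These 11 distinct sets form the basis B.
Close under arbitrary unions to get τ_{X×Y}; counting gives |τ_{X×Y}| = 18.


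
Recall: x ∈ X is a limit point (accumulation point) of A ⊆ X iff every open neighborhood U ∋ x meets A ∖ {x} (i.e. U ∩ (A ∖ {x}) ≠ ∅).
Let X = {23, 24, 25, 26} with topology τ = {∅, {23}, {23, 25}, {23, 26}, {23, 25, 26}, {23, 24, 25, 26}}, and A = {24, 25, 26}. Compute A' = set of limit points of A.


A' = {24}

For each x ∈ X, list the open sets U ∈ τ with x ∈ U, then check whether U ∩ (A ∖ {x}) ≠ ∅ for every such U.
  x = 23: open {23} ∋ x has {23} ∩ (A ∖ {23}) = ∅, so x is NOT a limit point.
  x = 24: opens ∋ x are {23, 24, 25, 26}; each meets A ∖ {24}, so x IS a limit point.
  x = 25: open {23, 25} ∋ x has {23, 25} ∩ (A ∖ {25}) = ∅, so x is NOT a limit point.
  x = 26: open {23, 26} ∋ x has {23, 26} ∩ (A ∖ {26}) = ∅, so x is NOT a limit point.
Collecting: A' = {24}.


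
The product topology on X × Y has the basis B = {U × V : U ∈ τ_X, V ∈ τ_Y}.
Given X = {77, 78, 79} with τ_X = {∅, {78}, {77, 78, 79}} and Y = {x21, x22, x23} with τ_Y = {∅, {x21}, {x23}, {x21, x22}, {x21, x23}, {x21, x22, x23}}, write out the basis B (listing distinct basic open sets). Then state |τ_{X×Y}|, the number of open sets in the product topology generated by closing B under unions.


Basis B = {∅ × ∅, {78} × {x21}, {78} × {x23}, {78} × {x21, x22}, {78} × {x21, x23}, {77, 78, 79} × {x21}, {77, 78, 79} × {x23}, {78} × {x21, x22, x23}, {77, 78, 79} × {x21, x22}, {77, 78, 79} × {x21, x23}, {77, 78, 79} × {x21, x22, x23}}; |τ_{X×Y}| = 18.

Enumerate products U × V with U ∈ τ_X, V ∈ τ_Y (deduplicated):
  ∅ × ∅ = {} (∅)
  {78} × {x21} = {(78,x21)}
  {78} × {x23} = {(78,x23)}
  {78} × {x21, x22} = {(78,x21), (78,x22)}
  {78} × {x21, x23} = {(78,x21), (78,x23)}
  {77, 78, 79} × {x21} = {(77,x21), (78,x21), (79,x21)}
  {77, 78, 79} × {x23} = {(77,x23), (78,x23), (79,x23)}
  {78} × {x21, x22, x23} = {(78,x21), (78,x22), (78,x23)}
  {77, 78, 79} × {x21, x22} = {(77,x21), (77,x22), (78,x21), (78,x22), (79,x21), (79,x22)}
  {77, 78, 79} × {x21, x23} = {(77,x21), (77,x23), (78,x21), (78,x23), (79,x21), (79,x23)}
  {77, 78, 79} × {x21, x22, x23} = {(77,x21), (77,x22), (77,x23), (78,x21), (78,x22), (78,x23), (79,x21), (79,x22), (79,x23)}
These 11 distinct sets form the basis B.
Close under arbitrary unions to get τ_{X×Y}; counting gives |τ_{X×Y}| = 18.


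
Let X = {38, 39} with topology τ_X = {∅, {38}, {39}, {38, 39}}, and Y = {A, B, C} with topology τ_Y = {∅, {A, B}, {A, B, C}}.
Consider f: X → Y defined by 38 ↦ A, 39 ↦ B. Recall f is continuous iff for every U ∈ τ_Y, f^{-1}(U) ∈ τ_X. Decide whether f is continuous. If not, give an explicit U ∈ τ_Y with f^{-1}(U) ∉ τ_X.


f IS continuous.

Compute f^{-1}(U) for each U ∈ τ_Y:
  U = ∅: f^{-1}(U) = ∅ ∈ τ_X ✓.
  U = {A, B}: f^{-1}(U) = {38, 39} ∈ τ_X ✓.
  U = {A, B, C}: f^{-1}(U) = {38, 39} ∈ τ_X ✓.
Every preimage lies in τ_X, so f IS continuous.
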